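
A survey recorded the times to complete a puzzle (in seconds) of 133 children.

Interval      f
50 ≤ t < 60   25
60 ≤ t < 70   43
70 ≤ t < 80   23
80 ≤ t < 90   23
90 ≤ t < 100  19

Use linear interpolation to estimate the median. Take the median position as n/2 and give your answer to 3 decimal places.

Cumulative frequencies: 25, 68, 91, 114, 133
n = 133; position = n/2 = 66.5.
This falls in the class 60 ≤ t < 70: L = 60, F = 25, f = 43, h = 10.
Median ≈ 60 + ((66.5 − 25) / 43) × 10 = 69.6512

69.651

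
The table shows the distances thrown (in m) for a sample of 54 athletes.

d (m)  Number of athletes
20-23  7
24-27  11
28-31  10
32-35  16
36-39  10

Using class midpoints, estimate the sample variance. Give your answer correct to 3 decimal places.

Midpoints: 21.5, 25.5, 29.5, 33.5, 37.5
n = 54, Σfm = 1637, mean = 30.3148
Σfm² = 51109.5
Σf(m − x̄)² = Σfm² − (Σfm)²/n = 51109.5 − 1637²/54 = 1484.1481
Sample variance = 1484.1481 / 53 = 28.0028

28.003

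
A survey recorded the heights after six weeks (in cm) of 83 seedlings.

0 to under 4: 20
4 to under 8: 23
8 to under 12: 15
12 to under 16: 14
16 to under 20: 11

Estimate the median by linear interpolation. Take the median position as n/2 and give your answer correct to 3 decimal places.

Cumulative frequencies: 20, 43, 58, 72, 83
n = 83; position = n/2 = 41.5.
This falls in the class 4 to under 8: L = 4, F = 20, f = 23, h = 4.
Median ≈ 4 + ((41.5 − 20) / 23) × 4 = 7.7391

7.739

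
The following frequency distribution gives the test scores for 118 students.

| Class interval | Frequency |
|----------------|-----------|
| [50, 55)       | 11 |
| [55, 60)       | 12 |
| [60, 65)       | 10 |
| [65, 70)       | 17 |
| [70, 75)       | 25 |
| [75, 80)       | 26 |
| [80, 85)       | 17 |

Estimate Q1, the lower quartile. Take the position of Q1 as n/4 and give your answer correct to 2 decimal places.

Cumulative frequencies: 11, 23, 33, 50, 75, 101, 118
n = 118; position = n/4 = 29.5.
This falls in the class [60, 65): L = 60, F = 23, f = 10, h = 5.
Lower quartile ≈ 60 + ((29.5 − 23) / 10) × 5 = 63.2500

63.25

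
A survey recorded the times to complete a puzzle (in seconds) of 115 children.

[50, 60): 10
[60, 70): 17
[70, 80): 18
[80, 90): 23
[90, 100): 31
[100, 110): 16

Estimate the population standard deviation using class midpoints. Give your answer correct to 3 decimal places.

15.262

Midpoints: 55, 65, 75, 85, 95, 105
n = 115, Σfm = 9585, mean = 83.3478
Σfm² = 825675
Σf(m − x̄)² = Σfm² − (Σfm)²/n = 825675 − 9585²/115 = 26786.0870
Population variance = 26786.0870 / 115 = 232.9225
Standard deviation = √232.9225 = 15.2618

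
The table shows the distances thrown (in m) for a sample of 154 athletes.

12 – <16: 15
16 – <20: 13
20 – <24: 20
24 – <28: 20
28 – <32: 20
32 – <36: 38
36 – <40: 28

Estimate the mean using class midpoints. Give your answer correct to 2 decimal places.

Midpoints: 14, 18, 22, 26, 30, 34, 38
Σfm = 15×14 + 13×18 + 20×22 + 20×26 + 20×30 + 38×34 + 28×38 = 4360
n = Σf = 154
Mean = 4360 / 154 = 28.3117

28.31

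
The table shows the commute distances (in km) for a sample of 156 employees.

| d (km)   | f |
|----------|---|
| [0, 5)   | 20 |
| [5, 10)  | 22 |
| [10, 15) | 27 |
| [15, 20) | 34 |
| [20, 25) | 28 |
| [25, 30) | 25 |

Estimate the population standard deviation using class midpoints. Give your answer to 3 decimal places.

8.056

Midpoints: 2.5, 7.5, 12.5, 17.5, 22.5, 27.5
n = 156, Σfm = 2465, mean = 15.8013
Σfm² = 49075
Σf(m − x̄)² = Σfm² − (Σfm)²/n = 49075 − 2465²/156 = 10124.8397
Population variance = 10124.8397 / 156 = 64.9028
Standard deviation = √64.9028 = 8.0562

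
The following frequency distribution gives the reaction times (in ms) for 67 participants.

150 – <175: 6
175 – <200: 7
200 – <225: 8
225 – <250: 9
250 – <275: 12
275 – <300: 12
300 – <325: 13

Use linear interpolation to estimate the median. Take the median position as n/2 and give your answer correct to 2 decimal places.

257.29

Cumulative frequencies: 6, 13, 21, 30, 42, 54, 67
n = 67; position = n/2 = 33.5.
This falls in the class 250 – <275: L = 250, F = 30, f = 12, h = 25.
Median ≈ 250 + ((33.5 − 30) / 12) × 25 = 257.2917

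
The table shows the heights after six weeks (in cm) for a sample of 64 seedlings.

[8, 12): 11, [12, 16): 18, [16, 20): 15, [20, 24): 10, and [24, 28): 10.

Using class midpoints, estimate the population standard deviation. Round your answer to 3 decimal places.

5.254

Midpoints: 10, 14, 18, 22, 26
n = 64, Σfm = 1112, mean = 17.3750
Σfm² = 21088
Σf(m − x̄)² = Σfm² − (Σfm)²/n = 21088 − 1112²/64 = 1767.0000
Population variance = 1767.0000 / 64 = 27.6094
Standard deviation = √27.6094 = 5.2545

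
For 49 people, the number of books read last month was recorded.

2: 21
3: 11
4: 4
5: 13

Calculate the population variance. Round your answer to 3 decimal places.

1.538

Values: 2, 3, 4, 5
n = 49, Σfx = 156, mean = 3.1837
Σfx² = 572
Σf(x − x̄)² = Σfx² − (Σfx)²/n = 572 − 156²/49 = 75.3469
Population variance = 75.3469 / 49 = 1.5377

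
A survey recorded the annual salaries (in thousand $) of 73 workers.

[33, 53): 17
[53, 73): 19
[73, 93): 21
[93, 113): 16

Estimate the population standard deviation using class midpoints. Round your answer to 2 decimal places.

21.49

Midpoints: 43, 63, 83, 103
n = 73, Σfm = 5319, mean = 72.8630
Σfm² = 421257
Σf(m − x̄)² = Σfm² − (Σfm)²/n = 421257 − 5319²/73 = 33698.6301
Population variance = 33698.6301 / 73 = 461.6251
Standard deviation = √461.6251 = 21.4855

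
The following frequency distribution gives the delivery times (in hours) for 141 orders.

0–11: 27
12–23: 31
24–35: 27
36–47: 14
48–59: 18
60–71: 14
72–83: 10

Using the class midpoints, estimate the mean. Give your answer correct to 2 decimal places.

33.50

Midpoints: 5.5, 17.5, 29.5, 41.5, 53.5, 65.5, 77.5
Σfm = 27×5.5 + 31×17.5 + 27×29.5 + 14×41.5 + 18×53.5 + 14×65.5 + 10×77.5 = 4723.5
n = Σf = 141
Mean = 4723.5 / 141 = 33.5000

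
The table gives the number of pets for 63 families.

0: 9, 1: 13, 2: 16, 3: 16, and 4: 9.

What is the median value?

Cumulative frequencies: 9, 22, 38, 54, 63
n = 63, so the median is the value in position (n+1)/2 = 32.
Position 32 falls at value 2.

2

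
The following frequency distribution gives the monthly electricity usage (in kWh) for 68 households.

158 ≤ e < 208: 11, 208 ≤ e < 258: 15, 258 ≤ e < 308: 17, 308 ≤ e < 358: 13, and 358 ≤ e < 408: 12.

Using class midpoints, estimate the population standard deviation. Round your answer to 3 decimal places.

Midpoints: 183, 233, 283, 333, 383
n = 68, Σfm = 19244, mean = 283.0000
Σfm² = 5746052
Σf(m − x̄)² = Σfm² − (Σfm)²/n = 5746052 − 19244²/68 = 300000.0000
Population variance = 300000.0000 / 68 = 4411.7647
Standard deviation = √4411.7647 = 66.4211

66.421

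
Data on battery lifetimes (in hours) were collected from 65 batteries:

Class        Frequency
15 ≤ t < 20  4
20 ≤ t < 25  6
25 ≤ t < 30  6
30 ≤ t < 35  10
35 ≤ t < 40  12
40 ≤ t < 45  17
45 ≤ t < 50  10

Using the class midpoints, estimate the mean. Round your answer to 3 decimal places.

Midpoints: 17.5, 22.5, 27.5, 32.5, 37.5, 42.5, 47.5
Σfm = 4×17.5 + 6×22.5 + 6×27.5 + 10×32.5 + 12×37.5 + 17×42.5 + 10×47.5 = 2342.5
n = Σf = 65
Mean = 2342.5 / 65 = 36.0385

36.038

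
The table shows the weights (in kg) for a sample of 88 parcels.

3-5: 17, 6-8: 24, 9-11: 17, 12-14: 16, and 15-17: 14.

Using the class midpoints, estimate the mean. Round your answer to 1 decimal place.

9.5

Midpoints: 4, 7, 10, 13, 16
Σfm = 17×4 + 24×7 + 17×10 + 16×13 + 14×16 = 838
n = Σf = 88
Mean = 838 / 88 = 9.5227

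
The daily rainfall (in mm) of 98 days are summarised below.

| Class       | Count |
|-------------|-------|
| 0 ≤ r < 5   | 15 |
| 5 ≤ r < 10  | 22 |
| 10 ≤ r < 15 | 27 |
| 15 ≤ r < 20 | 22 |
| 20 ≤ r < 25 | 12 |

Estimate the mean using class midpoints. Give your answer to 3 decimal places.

Midpoints: 2.5, 7.5, 12.5, 17.5, 22.5
Σfm = 15×2.5 + 22×7.5 + 27×12.5 + 22×17.5 + 12×22.5 = 1195
n = Σf = 98
Mean = 1195 / 98 = 12.1939

12.194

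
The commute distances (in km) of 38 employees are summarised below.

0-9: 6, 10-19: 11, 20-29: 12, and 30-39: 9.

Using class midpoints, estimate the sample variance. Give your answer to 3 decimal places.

104.979

Midpoints: 4.5, 14.5, 24.5, 34.5
n = 38, Σfm = 791, mean = 20.8158
Σfm² = 20349.5
Σf(m − x̄)² = Σfm² − (Σfm)²/n = 20349.5 − 791²/38 = 3884.2105
Sample variance = 3884.2105 / 37 = 104.9787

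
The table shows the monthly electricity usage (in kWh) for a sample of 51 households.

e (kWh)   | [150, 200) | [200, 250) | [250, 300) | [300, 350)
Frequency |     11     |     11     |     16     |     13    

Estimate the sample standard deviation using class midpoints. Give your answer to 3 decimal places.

Midpoints: 175, 225, 275, 325
n = 51, Σfm = 13025, mean = 255.3922
Σfm² = 3476875
Σf(m − x̄)² = Σfm² − (Σfm)²/n = 3476875 − 13025²/51 = 150392.1569
Sample variance = 150392.1569 / 50 = 3007.8431
Standard deviation = √3007.8431 = 54.8438

54.844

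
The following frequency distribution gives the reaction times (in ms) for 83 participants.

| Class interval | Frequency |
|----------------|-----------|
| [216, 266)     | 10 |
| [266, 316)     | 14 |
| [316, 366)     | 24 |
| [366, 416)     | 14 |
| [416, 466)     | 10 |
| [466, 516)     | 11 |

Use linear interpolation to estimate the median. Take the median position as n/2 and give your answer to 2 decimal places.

Cumulative frequencies: 10, 24, 48, 62, 72, 83
n = 83; position = n/2 = 41.5.
This falls in the class [316, 366): L = 316, F = 24, f = 24, h = 50.
Median ≈ 316 + ((41.5 − 24) / 24) × 50 = 352.4583

352.46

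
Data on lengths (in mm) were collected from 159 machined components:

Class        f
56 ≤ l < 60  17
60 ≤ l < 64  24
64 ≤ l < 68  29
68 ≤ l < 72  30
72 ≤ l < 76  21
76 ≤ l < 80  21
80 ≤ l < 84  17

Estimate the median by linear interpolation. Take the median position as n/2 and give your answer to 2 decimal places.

69.27

Cumulative frequencies: 17, 41, 70, 100, 121, 142, 159
n = 159; position = n/2 = 79.5.
This falls in the class 68 ≤ l < 72: L = 68, F = 70, f = 30, h = 4.
Median ≈ 68 + ((79.5 − 70) / 30) × 4 = 69.2667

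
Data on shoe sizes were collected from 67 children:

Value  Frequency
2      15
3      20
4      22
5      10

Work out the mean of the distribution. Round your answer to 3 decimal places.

3.403

Values: 2, 3, 4, 5
Σfx = 15×2 + 20×3 + 22×4 + 10×5 = 228
n = Σf = 67
Mean = 228 / 67 = 3.4030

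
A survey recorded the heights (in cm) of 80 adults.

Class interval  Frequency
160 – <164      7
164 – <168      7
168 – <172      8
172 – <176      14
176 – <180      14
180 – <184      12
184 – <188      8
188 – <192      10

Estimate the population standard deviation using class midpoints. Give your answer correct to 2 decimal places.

8.36

Midpoints: 162, 166, 170, 174, 178, 182, 186, 190
n = 80, Σfm = 14156, mean = 176.9500
Σfm² = 2510496
Σf(m − x̄)² = Σfm² − (Σfm)²/n = 2510496 − 14156²/80 = 5591.8000
Population variance = 5591.8000 / 80 = 69.8975
Standard deviation = √69.8975 = 8.3605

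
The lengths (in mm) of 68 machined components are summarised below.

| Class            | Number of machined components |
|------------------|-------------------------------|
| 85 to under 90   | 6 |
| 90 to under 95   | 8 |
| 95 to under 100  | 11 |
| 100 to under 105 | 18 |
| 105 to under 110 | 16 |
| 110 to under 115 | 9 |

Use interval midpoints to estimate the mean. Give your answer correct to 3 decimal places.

Midpoints: 87.5, 92.5, 97.5, 102.5, 107.5, 112.5
Σfm = 6×87.5 + 8×92.5 + 11×97.5 + 18×102.5 + 16×107.5 + 9×112.5 = 6915
n = Σf = 68
Mean = 6915 / 68 = 101.6912

101.691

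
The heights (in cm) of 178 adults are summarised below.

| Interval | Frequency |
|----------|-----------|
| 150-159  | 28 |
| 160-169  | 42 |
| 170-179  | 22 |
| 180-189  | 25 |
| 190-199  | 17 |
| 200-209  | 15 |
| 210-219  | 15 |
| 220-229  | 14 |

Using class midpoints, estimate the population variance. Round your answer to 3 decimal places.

Midpoints: 154.5, 164.5, 174.5, 184.5, 194.5, 204.5, 214.5, 224.5
n = 178, Σfm = 32421, mean = 182.1404
Σfm² = 5991984.5
Σf(m − x̄)² = Σfm² − (Σfm)²/n = 5991984.5 − 32421²/178 = 86808.9888
Population variance = 86808.9888 / 178 = 487.6909

487.691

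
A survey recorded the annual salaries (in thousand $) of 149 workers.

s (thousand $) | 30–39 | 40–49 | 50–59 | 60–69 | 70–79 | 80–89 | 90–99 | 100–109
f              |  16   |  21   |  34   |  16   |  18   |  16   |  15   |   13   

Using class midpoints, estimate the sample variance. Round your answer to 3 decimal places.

461.790

Midpoints: 34.5, 44.5, 54.5, 64.5, 74.5, 84.5, 94.5, 104.5
n = 149, Σfm = 9840.5, mean = 66.0436
Σfm² = 718247.25
Σf(m − x̄)² = Σfm² − (Σfm)²/n = 718247.25 − 9840.5²/149 = 68344.9664
Sample variance = 68344.9664 / 148 = 461.7903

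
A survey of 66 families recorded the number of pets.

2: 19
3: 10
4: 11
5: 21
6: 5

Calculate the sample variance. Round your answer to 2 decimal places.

1.89

Values: 2, 3, 4, 5, 6
n = 66, Σfx = 247, mean = 3.7424
Σfx² = 1047
Σf(x − x̄)² = Σfx² − (Σfx)²/n = 1047 − 247²/66 = 122.6212
Sample variance = 122.6212 / 65 = 1.8865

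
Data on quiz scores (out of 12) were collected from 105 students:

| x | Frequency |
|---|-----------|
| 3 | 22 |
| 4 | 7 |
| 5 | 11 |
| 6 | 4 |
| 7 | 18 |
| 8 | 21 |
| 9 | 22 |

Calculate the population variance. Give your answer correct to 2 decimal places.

Values: 3, 4, 5, 6, 7, 8, 9
n = 105, Σfx = 665, mean = 6.3333
Σfx² = 4737
Σf(x − x̄)² = Σfx² − (Σfx)²/n = 4737 − 665²/105 = 525.3333
Population variance = 525.3333 / 105 = 5.0032

5.00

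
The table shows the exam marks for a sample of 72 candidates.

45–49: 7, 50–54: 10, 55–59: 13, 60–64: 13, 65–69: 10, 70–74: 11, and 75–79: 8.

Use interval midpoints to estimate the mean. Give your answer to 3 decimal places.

Midpoints: 47, 52, 57, 62, 67, 72, 77
Σfm = 7×47 + 10×52 + 13×57 + 13×62 + 10×67 + 11×72 + 8×77 = 4474
n = Σf = 72
Mean = 4474 / 72 = 62.1389

62.139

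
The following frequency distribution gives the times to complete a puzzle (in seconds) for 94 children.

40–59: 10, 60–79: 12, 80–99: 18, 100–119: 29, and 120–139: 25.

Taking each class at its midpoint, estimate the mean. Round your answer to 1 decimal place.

99.5

Midpoints: 49.5, 69.5, 89.5, 109.5, 129.5
Σfm = 10×49.5 + 12×69.5 + 18×89.5 + 29×109.5 + 25×129.5 = 9353
n = Σf = 94
Mean = 9353 / 94 = 99.5000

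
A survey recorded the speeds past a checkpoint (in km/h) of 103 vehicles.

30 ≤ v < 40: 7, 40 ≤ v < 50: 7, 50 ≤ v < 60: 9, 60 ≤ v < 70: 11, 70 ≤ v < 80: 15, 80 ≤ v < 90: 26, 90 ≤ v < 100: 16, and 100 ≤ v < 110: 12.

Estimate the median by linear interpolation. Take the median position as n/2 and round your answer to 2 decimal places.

80.96

Cumulative frequencies: 7, 14, 23, 34, 49, 75, 91, 103
n = 103; position = n/2 = 51.5.
This falls in the class 80 ≤ v < 90: L = 80, F = 49, f = 26, h = 10.
Median ≈ 80 + ((51.5 − 49) / 26) × 10 = 80.9615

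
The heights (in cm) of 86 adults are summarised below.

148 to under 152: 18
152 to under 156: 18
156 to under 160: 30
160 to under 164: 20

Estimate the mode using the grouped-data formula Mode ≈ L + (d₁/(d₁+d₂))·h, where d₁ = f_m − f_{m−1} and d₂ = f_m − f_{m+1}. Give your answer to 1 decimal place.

158.2

Modal class: 156 to under 160 (highest frequency 30).
d₁ = 30 − 18 = 12, d₂ = 30 − 20 = 10
Mode ≈ 156 + (12/(12+10)) × 4 = 156 + 2.1818 = 158.1818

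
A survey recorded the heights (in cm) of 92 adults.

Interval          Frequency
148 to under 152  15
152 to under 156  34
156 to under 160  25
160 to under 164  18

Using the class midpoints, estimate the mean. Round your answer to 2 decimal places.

156.00

Midpoints: 150, 154, 158, 162
Σfm = 15×150 + 34×154 + 25×158 + 18×162 = 14352
n = Σf = 92
Mean = 14352 / 92 = 156.0000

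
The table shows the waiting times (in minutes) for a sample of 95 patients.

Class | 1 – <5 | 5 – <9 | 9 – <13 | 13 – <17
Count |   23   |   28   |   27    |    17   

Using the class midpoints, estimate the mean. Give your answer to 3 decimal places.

Midpoints: 3, 7, 11, 15
Σfm = 23×3 + 28×7 + 27×11 + 17×15 = 817
n = Σf = 95
Mean = 817 / 95 = 8.6000

8.600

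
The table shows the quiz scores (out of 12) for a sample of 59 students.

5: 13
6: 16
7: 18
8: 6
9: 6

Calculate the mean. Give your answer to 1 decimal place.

Values: 5, 6, 7, 8, 9
Σfx = 13×5 + 16×6 + 18×7 + 6×8 + 6×9 = 389
n = Σf = 59
Mean = 389 / 59 = 6.5932

6.6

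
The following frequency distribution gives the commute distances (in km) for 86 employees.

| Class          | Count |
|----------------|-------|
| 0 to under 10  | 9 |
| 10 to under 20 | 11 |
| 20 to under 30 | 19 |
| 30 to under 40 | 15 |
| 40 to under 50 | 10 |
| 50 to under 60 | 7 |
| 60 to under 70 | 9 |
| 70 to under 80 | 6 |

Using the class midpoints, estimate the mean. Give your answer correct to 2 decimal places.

Midpoints: 5, 15, 25, 35, 45, 55, 65, 75
Σfm = 9×5 + 11×15 + 19×25 + 15×35 + 10×45 + 7×55 + 9×65 + 6×75 = 3080
n = Σf = 86
Mean = 3080 / 86 = 35.8140

35.81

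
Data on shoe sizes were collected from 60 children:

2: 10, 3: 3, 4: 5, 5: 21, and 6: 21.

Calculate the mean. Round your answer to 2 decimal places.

Values: 2, 3, 4, 5, 6
Σfx = 10×2 + 3×3 + 5×4 + 21×5 + 21×6 = 280
n = Σf = 60
Mean = 280 / 60 = 4.6667

4.67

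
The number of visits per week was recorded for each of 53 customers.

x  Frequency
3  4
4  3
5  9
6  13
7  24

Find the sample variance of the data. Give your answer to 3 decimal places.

Values: 3, 4, 5, 6, 7
n = 53, Σfx = 315, mean = 5.9434
Σfx² = 1953
Σf(x − x̄)² = Σfx² − (Σfx)²/n = 1953 − 315²/53 = 80.8302
Sample variance = 80.8302 / 52 = 1.5544

1.554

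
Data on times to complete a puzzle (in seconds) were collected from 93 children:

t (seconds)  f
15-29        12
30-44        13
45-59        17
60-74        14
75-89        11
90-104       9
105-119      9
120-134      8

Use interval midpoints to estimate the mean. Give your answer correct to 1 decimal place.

68.5

Midpoints: 22, 37, 52, 67, 82, 97, 112, 127
Σfm = 12×22 + 13×37 + 17×52 + 14×67 + 11×82 + 9×97 + 9×112 + 8×127 = 6366
n = Σf = 93
Mean = 6366 / 93 = 68.4516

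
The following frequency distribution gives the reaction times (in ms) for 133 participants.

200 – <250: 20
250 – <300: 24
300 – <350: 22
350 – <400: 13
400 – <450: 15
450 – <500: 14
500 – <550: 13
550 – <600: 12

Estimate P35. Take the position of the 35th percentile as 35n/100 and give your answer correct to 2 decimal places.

Cumulative frequencies: 20, 44, 66, 79, 94, 108, 121, 133
n = 133; position = 35n/100 = 46.55.
This falls in the class 300 – <350: L = 300, F = 44, f = 22, h = 50.
35th percentile ≈ 300 + ((46.55 − 44) / 22) × 50 = 305.7955

305.80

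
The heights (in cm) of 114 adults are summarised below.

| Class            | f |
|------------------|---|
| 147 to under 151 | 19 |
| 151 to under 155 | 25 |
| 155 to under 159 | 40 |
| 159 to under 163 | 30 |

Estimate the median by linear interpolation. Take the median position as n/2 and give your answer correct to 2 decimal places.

156.30

Cumulative frequencies: 19, 44, 84, 114
n = 114; position = n/2 = 57.
This falls in the class 155 to under 159: L = 155, F = 44, f = 40, h = 4.
Median ≈ 155 + ((57 − 44) / 40) × 4 = 156.3000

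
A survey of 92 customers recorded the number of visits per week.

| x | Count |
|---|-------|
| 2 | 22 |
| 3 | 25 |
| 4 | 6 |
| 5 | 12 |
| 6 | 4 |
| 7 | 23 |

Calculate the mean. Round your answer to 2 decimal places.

Values: 2, 3, 4, 5, 6, 7
Σfx = 22×2 + 25×3 + 6×4 + 12×5 + 4×6 + 23×7 = 388
n = Σf = 92
Mean = 388 / 92 = 4.2174

4.22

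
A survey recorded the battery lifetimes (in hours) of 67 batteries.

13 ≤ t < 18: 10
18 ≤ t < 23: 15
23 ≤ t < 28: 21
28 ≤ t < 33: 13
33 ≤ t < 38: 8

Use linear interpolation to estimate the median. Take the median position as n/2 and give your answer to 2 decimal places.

25.02

Cumulative frequencies: 10, 25, 46, 59, 67
n = 67; position = n/2 = 33.5.
This falls in the class 23 ≤ t < 28: L = 23, F = 25, f = 21, h = 5.
Median ≈ 23 + ((33.5 − 25) / 21) × 5 = 25.0238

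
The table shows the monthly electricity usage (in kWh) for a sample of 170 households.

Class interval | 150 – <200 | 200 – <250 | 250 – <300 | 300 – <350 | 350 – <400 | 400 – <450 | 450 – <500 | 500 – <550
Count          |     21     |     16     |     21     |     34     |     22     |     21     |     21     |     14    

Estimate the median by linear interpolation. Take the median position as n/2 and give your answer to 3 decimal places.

Cumulative frequencies: 21, 37, 58, 92, 114, 135, 156, 170
n = 170; position = n/2 = 85.
This falls in the class 300 – <350: L = 300, F = 58, f = 34, h = 50.
Median ≈ 300 + ((85 − 58) / 34) × 50 = 339.7059

339.706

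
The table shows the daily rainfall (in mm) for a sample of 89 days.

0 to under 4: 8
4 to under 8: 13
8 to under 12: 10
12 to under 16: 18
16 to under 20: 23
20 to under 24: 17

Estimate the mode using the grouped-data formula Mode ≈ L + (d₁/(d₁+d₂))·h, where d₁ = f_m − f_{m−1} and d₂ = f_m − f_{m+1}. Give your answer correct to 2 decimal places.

17.82

Modal class: 16 to under 20 (highest frequency 23).
d₁ = 23 − 18 = 5, d₂ = 23 − 17 = 6
Mode ≈ 16 + (5/(5+6)) × 4 = 16 + 1.8182 = 17.8182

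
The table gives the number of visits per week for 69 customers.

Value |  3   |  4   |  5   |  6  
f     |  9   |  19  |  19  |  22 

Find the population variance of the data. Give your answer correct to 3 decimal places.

1.069

Values: 3, 4, 5, 6
n = 69, Σfx = 330, mean = 4.7826
Σfx² = 1652
Σf(x − x̄)² = Σfx² − (Σfx)²/n = 1652 − 330²/69 = 73.7391
Population variance = 73.7391 / 69 = 1.0687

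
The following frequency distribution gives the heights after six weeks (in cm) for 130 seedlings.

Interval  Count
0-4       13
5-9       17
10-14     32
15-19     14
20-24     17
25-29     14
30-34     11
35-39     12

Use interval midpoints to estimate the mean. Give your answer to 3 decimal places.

Midpoints: 2, 7, 12, 17, 22, 27, 32, 37
Σfm = 13×2 + 17×7 + 32×12 + 14×17 + 17×22 + 14×27 + 11×32 + 12×37 = 2315
n = Σf = 130
Mean = 2315 / 130 = 17.8077

17.808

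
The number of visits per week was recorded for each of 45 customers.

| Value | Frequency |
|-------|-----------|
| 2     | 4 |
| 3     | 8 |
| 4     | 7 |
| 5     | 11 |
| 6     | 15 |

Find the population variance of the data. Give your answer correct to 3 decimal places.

Values: 2, 3, 4, 5, 6
n = 45, Σfx = 205, mean = 4.5556
Σfx² = 1015
Σf(x − x̄)² = Σfx² − (Σfx)²/n = 1015 − 205²/45 = 81.1111
Population variance = 81.1111 / 45 = 1.8025

1.802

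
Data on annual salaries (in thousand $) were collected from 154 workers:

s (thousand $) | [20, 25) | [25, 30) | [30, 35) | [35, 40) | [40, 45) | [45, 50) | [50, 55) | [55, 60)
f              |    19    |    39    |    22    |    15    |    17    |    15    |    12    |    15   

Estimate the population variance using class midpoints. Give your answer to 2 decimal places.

125.44

Midpoints: 22.5, 27.5, 32.5, 37.5, 42.5, 47.5, 52.5, 57.5
n = 154, Σfm = 5705, mean = 37.0455
Σfm² = 230662.5
Σf(m − x̄)² = Σfm² − (Σfm)²/n = 230662.5 − 5705²/154 = 19318.1818
Population variance = 19318.1818 / 154 = 125.4427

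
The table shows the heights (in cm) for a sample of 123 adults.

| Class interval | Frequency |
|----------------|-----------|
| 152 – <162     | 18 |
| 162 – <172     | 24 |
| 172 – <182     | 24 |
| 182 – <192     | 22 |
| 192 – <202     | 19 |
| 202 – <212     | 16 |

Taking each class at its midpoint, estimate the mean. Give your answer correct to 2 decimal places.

180.90

Midpoints: 157, 167, 177, 187, 197, 207
Σfm = 18×157 + 24×167 + 24×177 + 22×187 + 19×197 + 16×207 = 22251
n = Σf = 123
Mean = 22251 / 123 = 180.9024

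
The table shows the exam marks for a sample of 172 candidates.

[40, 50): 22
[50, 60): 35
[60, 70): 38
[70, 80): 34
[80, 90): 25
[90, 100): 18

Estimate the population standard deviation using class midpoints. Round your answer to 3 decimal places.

15.226

Midpoints: 45, 55, 65, 75, 85, 95
n = 172, Σfm = 11770, mean = 68.4302
Σfm² = 845300
Σf(m − x̄)² = Σfm² − (Σfm)²/n = 845300 − 11770²/172 = 39876.1628
Population variance = 39876.1628 / 172 = 231.8382
Standard deviation = √231.8382 = 15.2262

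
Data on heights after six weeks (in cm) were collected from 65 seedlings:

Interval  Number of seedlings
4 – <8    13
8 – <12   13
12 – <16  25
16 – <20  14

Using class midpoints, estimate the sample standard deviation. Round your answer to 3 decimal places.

Midpoints: 6, 10, 14, 18
n = 65, Σfm = 810, mean = 12.4615
Σfm² = 11204
Σf(m − x̄)² = Σfm² − (Σfm)²/n = 11204 − 810²/65 = 1110.1538
Sample variance = 1110.1538 / 64 = 17.3462
Standard deviation = √17.3462 = 4.1649

4.165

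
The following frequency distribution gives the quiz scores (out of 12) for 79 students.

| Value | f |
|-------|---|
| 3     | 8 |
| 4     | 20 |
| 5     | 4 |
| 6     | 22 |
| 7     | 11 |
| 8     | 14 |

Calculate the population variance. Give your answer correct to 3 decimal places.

Values: 3, 4, 5, 6, 7, 8
n = 79, Σfx = 445, mean = 5.6329
Σfx² = 2719
Σf(x − x̄)² = Σfx² − (Σfx)²/n = 2719 − 445²/79 = 212.3544
Population variance = 212.3544 / 79 = 2.6880

2.688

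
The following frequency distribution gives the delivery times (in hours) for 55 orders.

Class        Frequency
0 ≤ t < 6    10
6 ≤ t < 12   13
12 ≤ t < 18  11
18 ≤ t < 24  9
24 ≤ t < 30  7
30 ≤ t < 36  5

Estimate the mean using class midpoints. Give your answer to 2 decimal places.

Midpoints: 3, 9, 15, 21, 27, 33
Σfm = 10×3 + 13×9 + 11×15 + 9×21 + 7×27 + 5×33 = 855
n = Σf = 55
Mean = 855 / 55 = 15.5455

15.55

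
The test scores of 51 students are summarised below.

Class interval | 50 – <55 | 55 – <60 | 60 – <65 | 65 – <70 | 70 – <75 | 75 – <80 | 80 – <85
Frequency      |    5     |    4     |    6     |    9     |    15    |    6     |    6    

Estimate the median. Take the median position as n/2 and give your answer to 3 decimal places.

Cumulative frequencies: 5, 9, 15, 24, 39, 45, 51
n = 51; position = n/2 = 25.5.
This falls in the class 70 – <75: L = 70, F = 24, f = 15, h = 5.
Median ≈ 70 + ((25.5 − 24) / 15) × 5 = 70.5000

70.500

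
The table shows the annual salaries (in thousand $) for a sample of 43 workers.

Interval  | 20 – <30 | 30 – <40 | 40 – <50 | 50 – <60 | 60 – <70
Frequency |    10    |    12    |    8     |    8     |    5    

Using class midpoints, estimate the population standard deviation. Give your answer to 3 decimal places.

13.246

Midpoints: 25, 35, 45, 55, 65
n = 43, Σfm = 1795, mean = 41.7442
Σfm² = 82475
Σf(m − x̄)² = Σfm² − (Σfm)²/n = 82475 − 1795²/43 = 7544.1860
Population variance = 7544.1860 / 43 = 175.4462
Standard deviation = √175.4462 = 13.2456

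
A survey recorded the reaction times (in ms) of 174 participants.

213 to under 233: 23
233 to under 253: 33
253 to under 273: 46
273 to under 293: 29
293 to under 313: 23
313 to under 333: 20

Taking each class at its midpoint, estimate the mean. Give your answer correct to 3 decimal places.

Midpoints: 223, 243, 263, 283, 303, 323
Σfm = 23×223 + 33×243 + 46×263 + 29×283 + 23×303 + 20×323 = 46882
n = Σf = 174
Mean = 46882 / 174 = 269.4368

269.437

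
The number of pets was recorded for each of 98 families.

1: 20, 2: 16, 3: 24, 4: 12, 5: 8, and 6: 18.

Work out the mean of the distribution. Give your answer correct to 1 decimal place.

3.3

Values: 1, 2, 3, 4, 5, 6
Σfx = 20×1 + 16×2 + 24×3 + 12×4 + 8×5 + 18×6 = 320
n = Σf = 98
Mean = 320 / 98 = 3.2653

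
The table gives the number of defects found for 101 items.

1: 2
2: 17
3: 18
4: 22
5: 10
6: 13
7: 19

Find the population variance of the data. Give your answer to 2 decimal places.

3.22

Values: 1, 2, 3, 4, 5, 6, 7
n = 101, Σfx = 439, mean = 4.3465
Σfx² = 2233
Σf(x − x̄)² = Σfx² − (Σfx)²/n = 2233 − 439²/101 = 324.8713
Population variance = 324.8713 / 101 = 3.2165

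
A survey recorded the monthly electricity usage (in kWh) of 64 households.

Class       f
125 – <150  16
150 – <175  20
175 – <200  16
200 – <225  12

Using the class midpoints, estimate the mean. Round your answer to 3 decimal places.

Midpoints: 137.5, 162.5, 187.5, 212.5
Σfm = 16×137.5 + 20×162.5 + 16×187.5 + 12×212.5 = 11000
n = Σf = 64
Mean = 11000 / 64 = 171.8750

171.875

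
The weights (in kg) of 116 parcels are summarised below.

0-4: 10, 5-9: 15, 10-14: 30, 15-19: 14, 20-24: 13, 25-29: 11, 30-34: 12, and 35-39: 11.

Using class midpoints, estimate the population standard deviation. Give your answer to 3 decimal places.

Midpoints: 2, 7, 12, 17, 22, 27, 32, 37
n = 116, Σfm = 2097, mean = 18.0776
Σfm² = 50799
Σf(m − x̄)² = Σfm² − (Σfm)²/n = 50799 − 2097²/116 = 12890.3017
Population variance = 12890.3017 / 116 = 111.1233
Standard deviation = √111.1233 = 10.5415

10.542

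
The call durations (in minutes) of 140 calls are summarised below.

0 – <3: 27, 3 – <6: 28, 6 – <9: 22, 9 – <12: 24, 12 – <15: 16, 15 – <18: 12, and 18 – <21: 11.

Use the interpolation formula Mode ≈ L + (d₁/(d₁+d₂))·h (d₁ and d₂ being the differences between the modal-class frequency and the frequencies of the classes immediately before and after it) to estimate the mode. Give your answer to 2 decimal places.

3.43

Modal class: 3 – <6 (highest frequency 28).
d₁ = 28 − 27 = 1, d₂ = 28 − 22 = 6
Mode ≈ 3 + (1/(1+6)) × 3 = 3 + 0.4286 = 3.4286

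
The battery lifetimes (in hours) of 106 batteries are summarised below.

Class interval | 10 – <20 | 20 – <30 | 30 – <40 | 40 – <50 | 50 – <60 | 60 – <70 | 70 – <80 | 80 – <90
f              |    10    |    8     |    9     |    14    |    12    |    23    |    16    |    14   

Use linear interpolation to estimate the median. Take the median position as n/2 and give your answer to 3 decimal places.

60.000

Cumulative frequencies: 10, 18, 27, 41, 53, 76, 92, 106
n = 106; position = n/2 = 53.
This falls in the class 50 – <60: L = 50, F = 41, f = 12, h = 10.
Median ≈ 50 + ((53 − 41) / 12) × 10 = 60.0000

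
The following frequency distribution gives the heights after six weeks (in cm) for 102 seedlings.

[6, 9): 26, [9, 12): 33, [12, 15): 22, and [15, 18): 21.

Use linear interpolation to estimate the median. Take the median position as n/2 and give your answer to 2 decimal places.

11.27

Cumulative frequencies: 26, 59, 81, 102
n = 102; position = n/2 = 51.
This falls in the class [9, 12): L = 9, F = 26, f = 33, h = 3.
Median ≈ 9 + ((51 − 26) / 33) × 3 = 11.2727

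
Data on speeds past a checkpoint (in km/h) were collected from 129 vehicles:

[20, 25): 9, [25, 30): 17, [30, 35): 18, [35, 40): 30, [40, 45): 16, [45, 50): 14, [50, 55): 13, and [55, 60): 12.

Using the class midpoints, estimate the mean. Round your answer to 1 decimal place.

39.5

Midpoints: 22.5, 27.5, 32.5, 37.5, 42.5, 47.5, 52.5, 57.5
Σfm = 9×22.5 + 17×27.5 + 18×32.5 + 30×37.5 + 16×42.5 + 14×47.5 + 13×52.5 + 12×57.5 = 5097.5
n = Σf = 129
Mean = 5097.5 / 129 = 39.5155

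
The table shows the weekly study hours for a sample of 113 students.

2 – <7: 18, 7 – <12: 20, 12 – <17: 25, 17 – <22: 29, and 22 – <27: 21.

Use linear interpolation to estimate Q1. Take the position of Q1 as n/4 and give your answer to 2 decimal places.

Cumulative frequencies: 18, 38, 63, 92, 113
n = 113; position = n/4 = 28.25.
This falls in the class 7 – <12: L = 7, F = 18, f = 20, h = 5.
Lower quartile ≈ 7 + ((28.25 − 18) / 20) × 5 = 9.5625

9.56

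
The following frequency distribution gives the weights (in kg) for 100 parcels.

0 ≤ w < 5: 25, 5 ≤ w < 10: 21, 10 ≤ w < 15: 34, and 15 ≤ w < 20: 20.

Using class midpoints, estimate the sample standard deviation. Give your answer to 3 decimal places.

Midpoints: 2.5, 7.5, 12.5, 17.5
n = 100, Σfm = 995, mean = 9.9500
Σfm² = 12775
Σf(m − x̄)² = Σfm² − (Σfm)²/n = 12775 − 995²/100 = 2874.7500
Sample variance = 2874.7500 / 99 = 29.0379
Standard deviation = √29.0379 = 5.3887

5.389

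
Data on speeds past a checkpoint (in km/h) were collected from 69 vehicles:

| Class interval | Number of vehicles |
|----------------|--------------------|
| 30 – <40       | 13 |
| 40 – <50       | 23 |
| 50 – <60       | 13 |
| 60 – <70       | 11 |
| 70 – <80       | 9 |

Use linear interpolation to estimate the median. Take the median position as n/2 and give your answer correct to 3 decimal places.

49.348

Cumulative frequencies: 13, 36, 49, 60, 69
n = 69; position = n/2 = 34.5.
This falls in the class 40 – <50: L = 40, F = 13, f = 23, h = 10.
Median ≈ 40 + ((34.5 − 13) / 23) × 10 = 49.3478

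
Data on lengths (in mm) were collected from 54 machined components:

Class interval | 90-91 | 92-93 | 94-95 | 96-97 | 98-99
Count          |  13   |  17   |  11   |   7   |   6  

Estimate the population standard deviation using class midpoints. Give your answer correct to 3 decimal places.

2.572

Midpoints: 90.5, 92.5, 94.5, 96.5, 98.5
n = 54, Σfm = 5055, mean = 93.6111
Σfm² = 473561.5
Σf(m − x̄)² = Σfm² − (Σfm)²/n = 473561.5 − 5055²/54 = 357.3333
Population variance = 357.3333 / 54 = 6.6173
Standard deviation = √6.6173 = 2.5724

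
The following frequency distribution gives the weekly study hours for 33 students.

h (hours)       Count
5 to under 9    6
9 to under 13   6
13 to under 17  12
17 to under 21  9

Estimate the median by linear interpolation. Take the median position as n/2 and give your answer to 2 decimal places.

14.50

Cumulative frequencies: 6, 12, 24, 33
n = 33; position = n/2 = 16.5.
This falls in the class 13 to under 17: L = 13, F = 12, f = 12, h = 4.
Median ≈ 13 + ((16.5 − 12) / 12) × 4 = 14.5000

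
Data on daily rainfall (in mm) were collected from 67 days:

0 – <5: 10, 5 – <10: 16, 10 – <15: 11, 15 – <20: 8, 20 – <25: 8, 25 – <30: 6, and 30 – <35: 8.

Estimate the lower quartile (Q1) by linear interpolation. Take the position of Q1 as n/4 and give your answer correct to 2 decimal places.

Cumulative frequencies: 10, 26, 37, 45, 53, 59, 67
n = 67; position = n/4 = 16.75.
This falls in the class 5 – <10: L = 5, F = 10, f = 16, h = 5.
Lower quartile ≈ 5 + ((16.75 − 10) / 16) × 5 = 7.1094

7.11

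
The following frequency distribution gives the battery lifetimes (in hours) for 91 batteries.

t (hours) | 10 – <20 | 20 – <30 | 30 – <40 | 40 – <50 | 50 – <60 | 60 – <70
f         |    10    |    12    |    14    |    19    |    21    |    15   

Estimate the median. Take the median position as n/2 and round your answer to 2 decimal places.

45.00

Cumulative frequencies: 10, 22, 36, 55, 76, 91
n = 91; position = n/2 = 45.5.
This falls in the class 40 – <50: L = 40, F = 36, f = 19, h = 10.
Median ≈ 40 + ((45.5 − 36) / 19) × 10 = 45.0000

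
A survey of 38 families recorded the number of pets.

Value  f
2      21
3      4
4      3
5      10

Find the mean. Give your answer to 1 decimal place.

3.1

Values: 2, 3, 4, 5
Σfx = 21×2 + 4×3 + 3×4 + 10×5 = 116
n = Σf = 38
Mean = 116 / 38 = 3.0526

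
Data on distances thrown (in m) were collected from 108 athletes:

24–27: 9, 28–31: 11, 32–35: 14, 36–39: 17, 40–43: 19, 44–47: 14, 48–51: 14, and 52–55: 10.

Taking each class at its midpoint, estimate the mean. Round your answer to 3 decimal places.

39.944

Midpoints: 25.5, 29.5, 33.5, 37.5, 41.5, 45.5, 49.5, 53.5
Σfm = 9×25.5 + 11×29.5 + 14×33.5 + 17×37.5 + 19×41.5 + 14×45.5 + 14×49.5 + 10×53.5 = 4314
n = Σf = 108
Mean = 4314 / 108 = 39.9444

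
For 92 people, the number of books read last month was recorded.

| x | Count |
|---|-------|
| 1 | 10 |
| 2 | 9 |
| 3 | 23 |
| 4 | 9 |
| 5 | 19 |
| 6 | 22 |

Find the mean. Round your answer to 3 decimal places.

3.913

Values: 1, 2, 3, 4, 5, 6
Σfx = 10×1 + 9×2 + 23×3 + 9×4 + 19×5 + 22×6 = 360
n = Σf = 92
Mean = 360 / 92 = 3.9130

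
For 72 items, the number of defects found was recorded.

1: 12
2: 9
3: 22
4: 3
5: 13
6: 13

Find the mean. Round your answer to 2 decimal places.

Values: 1, 2, 3, 4, 5, 6
Σfx = 12×1 + 9×2 + 22×3 + 3×4 + 13×5 + 13×6 = 251
n = Σf = 72
Mean = 251 / 72 = 3.4861

3.49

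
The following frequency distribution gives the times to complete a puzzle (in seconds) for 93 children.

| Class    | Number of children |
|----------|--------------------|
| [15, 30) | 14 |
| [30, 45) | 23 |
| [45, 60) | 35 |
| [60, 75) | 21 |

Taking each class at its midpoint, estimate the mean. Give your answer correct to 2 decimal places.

Midpoints: 22.5, 37.5, 52.5, 67.5
Σfm = 14×22.5 + 23×37.5 + 35×52.5 + 21×67.5 = 4432.5
n = Σf = 93
Mean = 4432.5 / 93 = 47.6613

47.66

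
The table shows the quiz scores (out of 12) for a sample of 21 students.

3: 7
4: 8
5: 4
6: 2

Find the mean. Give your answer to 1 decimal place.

Values: 3, 4, 5, 6
Σfx = 7×3 + 8×4 + 4×5 + 2×6 = 85
n = Σf = 21
Mean = 85 / 21 = 4.0476

4.0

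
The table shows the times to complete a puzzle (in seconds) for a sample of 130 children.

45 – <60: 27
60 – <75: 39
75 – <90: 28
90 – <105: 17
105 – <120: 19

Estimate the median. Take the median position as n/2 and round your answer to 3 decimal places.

74.615

Cumulative frequencies: 27, 66, 94, 111, 130
n = 130; position = n/2 = 65.
This falls in the class 60 – <75: L = 60, F = 27, f = 39, h = 15.
Median ≈ 60 + ((65 − 27) / 39) × 15 = 74.6154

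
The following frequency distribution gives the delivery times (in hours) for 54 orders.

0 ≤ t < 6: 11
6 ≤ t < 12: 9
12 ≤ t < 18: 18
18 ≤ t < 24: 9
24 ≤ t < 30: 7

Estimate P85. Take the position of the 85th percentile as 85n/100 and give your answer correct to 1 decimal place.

23.3

Cumulative frequencies: 11, 20, 38, 47, 54
n = 54; position = 85n/100 = 45.9.
This falls in the class 18 ≤ t < 24: L = 18, F = 38, f = 9, h = 6.
85th percentile ≈ 18 + ((45.9 − 38) / 9) × 6 = 23.2667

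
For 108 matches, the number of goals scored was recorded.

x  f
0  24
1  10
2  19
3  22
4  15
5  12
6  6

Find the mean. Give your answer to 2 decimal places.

2.50

Values: 0, 1, 2, 3, 4, 5, 6
Σfx = 24×0 + 10×1 + 19×2 + 22×3 + 15×4 + 12×5 + 6×6 = 270
n = Σf = 108
Mean = 270 / 108 = 2.5000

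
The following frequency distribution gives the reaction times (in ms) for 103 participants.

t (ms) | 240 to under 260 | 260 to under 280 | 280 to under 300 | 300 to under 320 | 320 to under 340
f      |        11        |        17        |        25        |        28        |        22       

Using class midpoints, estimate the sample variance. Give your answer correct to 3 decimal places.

652.656

Midpoints: 250, 270, 290, 310, 330
n = 103, Σfm = 30530, mean = 296.4078
Σfm² = 9115900
Σf(m − x̄)² = Σfm² − (Σfm)²/n = 9115900 − 30530²/103 = 66570.8738
Sample variance = 66570.8738 / 102 = 652.6556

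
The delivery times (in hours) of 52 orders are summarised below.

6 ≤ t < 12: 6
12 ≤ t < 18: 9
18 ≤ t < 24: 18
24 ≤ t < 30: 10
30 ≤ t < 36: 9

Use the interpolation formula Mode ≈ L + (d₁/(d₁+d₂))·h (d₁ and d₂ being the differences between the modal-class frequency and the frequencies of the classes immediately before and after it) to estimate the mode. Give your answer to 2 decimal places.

21.18

Modal class: 18 ≤ t < 24 (highest frequency 18).
d₁ = 18 − 9 = 9, d₂ = 18 − 10 = 8
Mode ≈ 18 + (9/(9+8)) × 6 = 18 + 3.1765 = 21.1765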